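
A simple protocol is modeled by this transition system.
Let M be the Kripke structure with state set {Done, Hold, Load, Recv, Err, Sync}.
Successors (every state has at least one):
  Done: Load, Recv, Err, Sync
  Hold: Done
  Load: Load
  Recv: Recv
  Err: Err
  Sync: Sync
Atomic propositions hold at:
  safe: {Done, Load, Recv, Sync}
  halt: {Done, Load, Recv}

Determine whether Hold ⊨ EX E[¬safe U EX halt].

Yes

Sat(¬safe) = {Hold, Err}
Sat(EX halt) = {s : some successor in {Done, Load, Recv}} = {Done, Hold, Load, Recv}
E[¬safe U EX halt]: least fixpoint, start Z0 = Sat(EX halt) = {Done, Hold, Load, Recv}, add states in Sat(¬safe) with some successor in Z. Already a fixed point.
Sat(E[¬safe U EX halt]) = {Done, Hold, Load, Recv}
Sat(EX E[¬safe U EX halt]) = {s : some successor in {Done, Hold, Load, Recv}} = {Done, Hold, Load, Recv}
Hold ∈ Sat(EX E[¬safe U EX halt]) = {Done, Hold, Load, Recv}, so the formula holds at Hold.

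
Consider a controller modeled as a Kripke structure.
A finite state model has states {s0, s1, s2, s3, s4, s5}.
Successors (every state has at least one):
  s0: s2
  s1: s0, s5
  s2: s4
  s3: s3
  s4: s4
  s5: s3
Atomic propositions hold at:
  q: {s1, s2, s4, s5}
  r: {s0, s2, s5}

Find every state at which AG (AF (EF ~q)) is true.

{s3, s5}

Sat(~q) = {s0, s3}
EF ~q: least fixpoint, start Z0 = {s0, s3}, add states with some successor in Z. Z1 = {s0, s1, s3, s5}; fixed.
Sat(EF ~q) = {s0, s1, s3, s5}
AF (EF ~q): least fixpoint, start Z0 = {s0, s1, s3, s5}, add states with every successor in Z. Already a fixed point.
Sat(AF (EF ~q)) = {s0, s1, s3, s5}
AG (AF (EF ~q)): greatest fixpoint, start Z0 = {s0, s1, s3, s5}, keep only states in Sat with every successor in Z. Z1 = {s1, s3, s5}; Z2 = {s3, s5}; fixed.
Sat(AG (AF (EF ~q))) = {s3, s5}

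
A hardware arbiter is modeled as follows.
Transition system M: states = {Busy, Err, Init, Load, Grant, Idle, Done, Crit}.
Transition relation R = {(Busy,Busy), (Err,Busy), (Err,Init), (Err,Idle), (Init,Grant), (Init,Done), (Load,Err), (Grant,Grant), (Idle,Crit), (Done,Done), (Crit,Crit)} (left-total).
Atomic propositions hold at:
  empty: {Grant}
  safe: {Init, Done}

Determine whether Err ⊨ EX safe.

Sat(EX safe) = {s : some successor in {Init, Done}} = {Err, Init, Done}
Err ∈ Sat(EX safe) = {Err, Init, Done}, so the formula holds at Err.

Yes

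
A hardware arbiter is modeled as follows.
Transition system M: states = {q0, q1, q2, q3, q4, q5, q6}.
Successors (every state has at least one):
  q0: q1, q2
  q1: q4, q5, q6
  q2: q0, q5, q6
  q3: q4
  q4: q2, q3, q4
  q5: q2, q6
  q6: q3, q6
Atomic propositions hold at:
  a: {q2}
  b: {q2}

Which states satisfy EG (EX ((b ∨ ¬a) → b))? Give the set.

Sat(¬a) = {q0, q1, q3, q4, q5, q6}
Sat(b ∨ ¬a) = {q0, q1, q2, q3, q4, q5, q6}
Sat((b ∨ ¬a) → b) = {q2}
Sat(EX ((b ∨ ¬a) → b)) = {s : some successor in {q2}} = {q0, q4, q5}
EG (EX ((b ∨ ¬a) → b)): greatest fixpoint, start Z0 = {q0, q4, q5}, keep only states in Sat with some successor in Z. Z1 = {q4}; fixed.
Sat(EG (EX ((b ∨ ¬a) → b))) = {q4}

{q4}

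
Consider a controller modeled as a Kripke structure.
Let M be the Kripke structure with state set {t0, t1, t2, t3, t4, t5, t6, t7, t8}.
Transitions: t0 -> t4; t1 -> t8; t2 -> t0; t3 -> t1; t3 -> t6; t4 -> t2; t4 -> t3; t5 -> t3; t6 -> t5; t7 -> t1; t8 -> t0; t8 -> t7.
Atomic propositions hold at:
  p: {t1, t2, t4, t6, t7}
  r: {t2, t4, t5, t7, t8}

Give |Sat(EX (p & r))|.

Sat(p & r) = {t2, t4, t7}
Sat(EX (p & r)) = {s : some successor in {t2, t4, t7}} = {t0, t4, t8}
|Sat(EX (p & r))| = |{t0, t4, t8}| = 3.

3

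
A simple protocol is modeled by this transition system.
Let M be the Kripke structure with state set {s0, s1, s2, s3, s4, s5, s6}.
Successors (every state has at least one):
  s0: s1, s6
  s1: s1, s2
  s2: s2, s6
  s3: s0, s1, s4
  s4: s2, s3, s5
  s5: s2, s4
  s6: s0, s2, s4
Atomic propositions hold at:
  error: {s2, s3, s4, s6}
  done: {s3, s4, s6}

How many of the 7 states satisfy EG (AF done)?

3

AF done: least fixpoint, start Z0 = {s3, s4, s6}, add states with every successor in Z. Already a fixed point.
Sat(AF done) = {s3, s4, s6}
EG (AF done): greatest fixpoint, start Z0 = {s3, s4, s6}, keep only states in Sat with some successor in Z. Already a fixed point.
Sat(EG (AF done)) = {s3, s4, s6}
|Sat(EG (AF done))| = |{s3, s4, s6}| = 3.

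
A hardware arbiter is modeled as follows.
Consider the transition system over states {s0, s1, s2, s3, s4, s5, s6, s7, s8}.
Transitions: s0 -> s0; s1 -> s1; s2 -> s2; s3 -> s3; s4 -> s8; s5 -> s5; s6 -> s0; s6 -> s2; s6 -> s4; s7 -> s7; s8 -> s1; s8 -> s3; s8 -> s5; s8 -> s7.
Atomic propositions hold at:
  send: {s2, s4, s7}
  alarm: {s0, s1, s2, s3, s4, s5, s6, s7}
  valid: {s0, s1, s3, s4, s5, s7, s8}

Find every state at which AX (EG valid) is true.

{s0, s1, s3, s4, s5, s7, s8}

EG valid: greatest fixpoint, start Z0 = {s0, s1, s3, s4, s5, s7, s8}, keep only states in Sat with some successor in Z. Already a fixed point.
Sat(EG valid) = {s0, s1, s3, s4, s5, s7, s8}
Sat(AX (EG valid)) = {s : every successor in {s0, s1, s3, s4, s5, s7, s8}} = {s0, s1, s3, s4, s5, s7, s8}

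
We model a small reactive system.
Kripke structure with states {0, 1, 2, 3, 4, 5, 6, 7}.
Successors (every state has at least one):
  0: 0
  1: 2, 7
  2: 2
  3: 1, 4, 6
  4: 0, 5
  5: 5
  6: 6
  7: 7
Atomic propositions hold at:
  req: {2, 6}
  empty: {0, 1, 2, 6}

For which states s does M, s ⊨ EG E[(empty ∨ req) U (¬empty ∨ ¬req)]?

{0, 1, 3, 4, 5, 7}

Sat(empty ∨ req) = {0, 1, 2, 6}
Sat(¬empty) = {3, 4, 5, 7}
Sat(¬req) = {0, 1, 3, 4, 5, 7}
Sat(¬empty ∨ ¬req) = {0, 1, 3, 4, 5, 7}
E[(empty ∨ req) U (¬empty ∨ ¬req)]: least fixpoint, start Z0 = Sat((¬empty ∨ ¬req)) = {0, 1, 3, 4, 5, 7}, add states in Sat(empty ∨ req) with some successor in Z. Already a fixed point.
Sat(E[(empty ∨ req) U (¬empty ∨ ¬req)]) = {0, 1, 3, 4, 5, 7}
EG E[(empty ∨ req) U (¬empty ∨ ¬req)]: greatest fixpoint, start Z0 = {0, 1, 3, 4, 5, 7}, keep only states in Sat with some successor in Z. Already a fixed point.
Sat(EG E[(empty ∨ req) U (¬empty ∨ ¬req)]) = {0, 1, 3, 4, 5, 7}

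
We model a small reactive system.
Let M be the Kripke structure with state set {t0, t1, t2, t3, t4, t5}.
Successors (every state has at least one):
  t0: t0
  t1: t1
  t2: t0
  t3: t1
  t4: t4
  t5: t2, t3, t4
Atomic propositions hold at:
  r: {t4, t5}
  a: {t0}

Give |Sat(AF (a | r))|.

4

Sat(a | r) = {t0, t4, t5}
AF (a | r): least fixpoint, start Z0 = {t0, t4, t5}, add states with every successor in Z. Z1 = {t0, t2, t4, t5}; fixed.
Sat(AF (a | r)) = {t0, t2, t4, t5}
|Sat(AF (a | r))| = |{t0, t2, t4, t5}| = 4.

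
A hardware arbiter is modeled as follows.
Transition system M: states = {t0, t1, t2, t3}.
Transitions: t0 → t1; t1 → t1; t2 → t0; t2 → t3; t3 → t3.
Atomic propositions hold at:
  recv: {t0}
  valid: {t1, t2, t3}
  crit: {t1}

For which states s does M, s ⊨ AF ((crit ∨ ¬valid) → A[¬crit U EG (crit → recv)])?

{t2, t3}

Sat(¬valid) = {t0}
Sat(crit ∨ ¬valid) = {t0, t1}
Sat(¬crit) = {t0, t2, t3}
Sat(crit → recv) = {t0, t2, t3}
EG (crit → recv): greatest fixpoint, start Z0 = {t0, t2, t3}, keep only states in Sat with some successor in Z. Z1 = {t2, t3}; fixed.
Sat(EG (crit → recv)) = {t2, t3}
A[¬crit U EG (crit → recv)]: least fixpoint, start Z0 = Sat(EG (crit → recv)) = {t2, t3}, add states in Sat(¬crit) with every successor in Z. Already a fixed point.
Sat(A[¬crit U EG (crit → recv)]) = {t2, t3}
Sat((crit ∨ ¬valid) → A[¬crit U EG (crit → recv)]) = {t2, t3}
AF ((crit ∨ ¬valid) → A[¬crit U EG (crit → recv)]): least fixpoint, start Z0 = {t2, t3}, add states with every successor in Z. Already a fixed point.
Sat(AF ((crit ∨ ¬valid) → A[¬crit U EG (crit → recv)])) = {t2, t3}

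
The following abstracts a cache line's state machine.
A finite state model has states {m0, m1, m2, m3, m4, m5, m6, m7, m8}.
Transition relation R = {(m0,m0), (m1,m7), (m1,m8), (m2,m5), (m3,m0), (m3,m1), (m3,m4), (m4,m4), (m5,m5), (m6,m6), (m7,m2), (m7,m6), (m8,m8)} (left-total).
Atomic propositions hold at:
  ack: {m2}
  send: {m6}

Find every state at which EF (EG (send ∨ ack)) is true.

{m1, m3, m6, m7}

Sat(send ∨ ack) = {m2, m6}
EG (send ∨ ack): greatest fixpoint, start Z0 = {m2, m6}, keep only states in Sat with some successor in Z. Z1 = {m6}; fixed.
Sat(EG (send ∨ ack)) = {m6}
EF (EG (send ∨ ack)): least fixpoint, start Z0 = {m6}, add states with some successor in Z. Z1 = {m6, m7}; Z2 = {m1, m6, m7}; Z3 = {m1, m3, m6, m7}; fixed.
Sat(EF (EG (send ∨ ack))) = {m1, m3, m6, m7}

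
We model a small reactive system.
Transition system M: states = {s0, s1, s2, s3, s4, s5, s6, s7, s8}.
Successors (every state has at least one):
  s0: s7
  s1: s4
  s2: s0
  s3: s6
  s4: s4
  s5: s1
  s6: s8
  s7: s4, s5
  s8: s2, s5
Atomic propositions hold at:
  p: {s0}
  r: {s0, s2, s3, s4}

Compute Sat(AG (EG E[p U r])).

{s4}

E[p U r]: least fixpoint, start Z0 = Sat(r) = {s0, s2, s3, s4}, add states in Sat(p) with some successor in Z. Already a fixed point.
Sat(E[p U r]) = {s0, s2, s3, s4}
EG E[p U r]: greatest fixpoint, start Z0 = {s0, s2, s3, s4}, keep only states in Sat with some successor in Z. Z1 = {s2, s4}; Z2 = {s4}; fixed.
Sat(EG E[p U r]) = {s4}
AG (EG E[p U r]): greatest fixpoint, start Z0 = {s4}, keep only states in Sat with every successor in Z. Already a fixed point.
Sat(AG (EG E[p U r])) = {s4}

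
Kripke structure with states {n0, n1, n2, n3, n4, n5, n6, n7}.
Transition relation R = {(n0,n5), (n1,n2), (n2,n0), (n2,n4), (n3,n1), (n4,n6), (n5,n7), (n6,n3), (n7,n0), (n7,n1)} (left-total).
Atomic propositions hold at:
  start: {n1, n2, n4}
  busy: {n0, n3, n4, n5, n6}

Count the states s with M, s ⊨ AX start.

Sat(AX start) = {s : every successor in {n1, n2, n4}} = {n1, n3}
|Sat(AX start)| = |{n1, n3}| = 2.

2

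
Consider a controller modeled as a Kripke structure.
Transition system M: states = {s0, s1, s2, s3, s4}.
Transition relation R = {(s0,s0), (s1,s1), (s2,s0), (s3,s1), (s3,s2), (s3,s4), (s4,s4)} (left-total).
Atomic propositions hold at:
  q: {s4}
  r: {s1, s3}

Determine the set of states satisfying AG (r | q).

Sat(r | q) = {s1, s3, s4}
AG (r | q): greatest fixpoint, start Z0 = {s1, s3, s4}, keep only states in Sat with every successor in Z. Z1 = {s1, s4}; fixed.
Sat(AG (r | q)) = {s1, s4}

{s1, s4}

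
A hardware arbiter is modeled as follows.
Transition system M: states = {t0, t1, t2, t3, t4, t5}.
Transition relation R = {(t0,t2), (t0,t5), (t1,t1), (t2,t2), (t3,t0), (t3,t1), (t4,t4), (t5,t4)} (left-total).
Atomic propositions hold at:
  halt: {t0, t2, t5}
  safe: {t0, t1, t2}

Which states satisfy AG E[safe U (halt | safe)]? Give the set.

Sat(halt | safe) = {t0, t1, t2, t5}
E[safe U (halt | safe)]: least fixpoint, start Z0 = Sat((halt | safe)) = {t0, t1, t2, t5}, add states in Sat(safe) with some successor in Z. Already a fixed point.
Sat(E[safe U (halt | safe)]) = {t0, t1, t2, t5}
AG E[safe U (halt | safe)]: greatest fixpoint, start Z0 = {t0, t1, t2, t5}, keep only states in Sat with every successor in Z. Z1 = {t0, t1, t2}; Z2 = {t1, t2}; fixed.
Sat(AG E[safe U (halt | safe)]) = {t1, t2}

{t1, t2}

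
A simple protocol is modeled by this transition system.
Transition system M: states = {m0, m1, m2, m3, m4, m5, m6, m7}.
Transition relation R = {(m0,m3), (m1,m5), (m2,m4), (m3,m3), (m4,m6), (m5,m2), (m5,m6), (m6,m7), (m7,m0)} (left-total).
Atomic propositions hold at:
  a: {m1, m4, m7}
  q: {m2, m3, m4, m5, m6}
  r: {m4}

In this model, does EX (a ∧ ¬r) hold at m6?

Sat(¬r) = {m0, m1, m2, m3, m5, m6, m7}
Sat(a ∧ ¬r) = {m1, m7}
Sat(EX (a ∧ ¬r)) = {s : some successor in {m1, m7}} = {m6}
m6 ∈ Sat(EX (a ∧ ¬r)) = {m6}, so the formula holds at m6.

Yes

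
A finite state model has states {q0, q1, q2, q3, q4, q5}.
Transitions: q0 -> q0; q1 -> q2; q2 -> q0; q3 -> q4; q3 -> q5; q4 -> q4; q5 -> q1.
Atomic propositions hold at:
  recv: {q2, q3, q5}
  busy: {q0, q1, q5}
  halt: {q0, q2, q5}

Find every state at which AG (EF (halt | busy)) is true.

{q0, q1, q2, q5}

Sat(halt | busy) = {q0, q1, q2, q5}
EF (halt | busy): least fixpoint, start Z0 = {q0, q1, q2, q5}, add states with some successor in Z. Z1 = {q0, q1, q2, q3, q5}; fixed.
Sat(EF (halt | busy)) = {q0, q1, q2, q3, q5}
AG (EF (halt | busy)): greatest fixpoint, start Z0 = {q0, q1, q2, q3, q5}, keep only states in Sat with every successor in Z. Z1 = {q0, q1, q2, q5}; fixed.
Sat(AG (EF (halt | busy))) = {q0, q1, q2, q5}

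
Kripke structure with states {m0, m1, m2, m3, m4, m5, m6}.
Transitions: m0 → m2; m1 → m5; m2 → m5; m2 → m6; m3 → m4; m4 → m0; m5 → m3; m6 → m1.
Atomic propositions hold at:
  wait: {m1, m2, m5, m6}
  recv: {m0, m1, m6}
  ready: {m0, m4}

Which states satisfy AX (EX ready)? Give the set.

{m3, m5}

Sat(EX ready) = {s : some successor in {m0, m4}} = {m3, m4}
Sat(AX (EX ready)) = {s : every successor in {m3, m4}} = {m3, m5}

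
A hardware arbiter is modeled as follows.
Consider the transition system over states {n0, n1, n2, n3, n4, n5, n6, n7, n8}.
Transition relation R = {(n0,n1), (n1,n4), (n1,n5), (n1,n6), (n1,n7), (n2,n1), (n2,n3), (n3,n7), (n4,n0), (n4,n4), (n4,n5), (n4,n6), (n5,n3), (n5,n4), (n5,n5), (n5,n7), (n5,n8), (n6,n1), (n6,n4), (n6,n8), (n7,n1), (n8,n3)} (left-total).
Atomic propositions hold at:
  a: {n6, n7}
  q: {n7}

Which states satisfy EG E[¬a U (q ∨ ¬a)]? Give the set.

Sat(¬a) = {n0, n1, n2, n3, n4, n5, n8}
Sat(q ∨ ¬a) = {n0, n1, n2, n3, n4, n5, n7, n8}
E[¬a U (q ∨ ¬a)]: least fixpoint, start Z0 = Sat((q ∨ ¬a)) = {n0, n1, n2, n3, n4, n5, n7, n8}, add states in Sat(¬a) with some successor in Z. Already a fixed point.
Sat(E[¬a U (q ∨ ¬a)]) = {n0, n1, n2, n3, n4, n5, n7, n8}
EG E[¬a U (q ∨ ¬a)]: greatest fixpoint, start Z0 = {n0, n1, n2, n3, n4, n5, n7, n8}, keep only states in Sat with some successor in Z. Already a fixed point.
Sat(EG E[¬a U (q ∨ ¬a)]) = {n0, n1, n2, n3, n4, n5, n7, n8}

{n0, n1, n2, n3, n4, n5, n7, n8}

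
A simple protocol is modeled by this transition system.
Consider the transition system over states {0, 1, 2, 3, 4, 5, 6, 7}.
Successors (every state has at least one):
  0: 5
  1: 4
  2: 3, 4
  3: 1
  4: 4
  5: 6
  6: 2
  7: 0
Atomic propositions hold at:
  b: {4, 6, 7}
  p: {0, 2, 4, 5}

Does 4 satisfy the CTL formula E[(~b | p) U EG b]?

Sat(~b) = {0, 1, 2, 3, 5}
Sat(~b | p) = {0, 1, 2, 3, 4, 5}
EG b: greatest fixpoint, start Z0 = {4, 6, 7}, keep only states in Sat with some successor in Z. Z1 = {4}; fixed.
Sat(EG b) = {4}
E[(~b | p) U EG b]: least fixpoint, start Z0 = Sat(EG b) = {4}, add states in Sat(~b | p) with some successor in Z. Z1 = {1, 2, 4}; Z2 = {1, 2, 3, 4}; fixed.
Sat(E[(~b | p) U EG b]) = {1, 2, 3, 4}
4 ∈ Sat(E[(~b | p) U EG b]) = {1, 2, 3, 4}, so the formula holds at 4.

Yes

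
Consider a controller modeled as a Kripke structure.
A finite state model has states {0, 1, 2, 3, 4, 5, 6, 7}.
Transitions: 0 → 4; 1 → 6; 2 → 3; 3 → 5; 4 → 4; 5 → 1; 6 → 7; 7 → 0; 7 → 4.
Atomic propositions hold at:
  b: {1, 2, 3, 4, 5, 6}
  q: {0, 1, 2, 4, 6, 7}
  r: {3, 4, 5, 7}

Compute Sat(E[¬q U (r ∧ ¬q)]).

{3, 5}

Sat(¬q) = {3, 5}
Sat(r ∧ ¬q) = {3, 5}
E[¬q U (r ∧ ¬q)]: least fixpoint, start Z0 = Sat((r ∧ ¬q)) = {3, 5}, add states in Sat(¬q) with some successor in Z. Already a fixed point.
Sat(E[¬q U (r ∧ ¬q)]) = {3, 5}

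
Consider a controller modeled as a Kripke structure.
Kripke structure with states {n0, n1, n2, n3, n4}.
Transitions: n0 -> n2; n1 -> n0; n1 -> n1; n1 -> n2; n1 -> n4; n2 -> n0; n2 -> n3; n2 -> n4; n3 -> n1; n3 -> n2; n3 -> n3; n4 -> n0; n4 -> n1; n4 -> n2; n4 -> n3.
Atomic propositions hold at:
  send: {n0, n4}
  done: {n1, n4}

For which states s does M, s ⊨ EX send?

Sat(EX send) = {s : some successor in {n0, n4}} = {n1, n2, n4}

{n1, n2, n4}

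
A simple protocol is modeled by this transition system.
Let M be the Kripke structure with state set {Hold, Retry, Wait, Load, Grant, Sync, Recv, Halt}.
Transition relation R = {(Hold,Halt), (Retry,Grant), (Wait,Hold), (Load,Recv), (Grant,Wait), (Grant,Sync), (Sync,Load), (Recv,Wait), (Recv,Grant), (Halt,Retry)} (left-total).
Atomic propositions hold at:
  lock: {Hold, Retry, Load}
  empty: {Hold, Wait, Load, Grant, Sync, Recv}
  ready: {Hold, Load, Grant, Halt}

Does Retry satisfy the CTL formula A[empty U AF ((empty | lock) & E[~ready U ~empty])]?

Sat(empty | lock) = {Hold, Retry, Wait, Load, Grant, Sync, Recv}
Sat(~ready) = {Retry, Wait, Sync, Recv}
Sat(~empty) = {Retry, Halt}
E[~ready U ~empty]: least fixpoint, start Z0 = Sat(~empty) = {Retry, Halt}, add states in Sat(~ready) with some successor in Z. Already a fixed point.
Sat(E[~ready U ~empty]) = {Retry, Halt}
Sat((empty | lock) & E[~ready U ~empty]) = {Retry}
AF ((empty | lock) & E[~ready U ~empty]): least fixpoint, start Z0 = {Retry}, add states with every successor in Z. Z1 = {Retry, Halt}; Z2 = {Hold, Retry, Halt}; Z3 = {Hold, Retry, Wait, Halt}; fixed.
Sat(AF ((empty | lock) & E[~ready U ~empty])) = {Hold, Retry, Wait, Halt}
A[empty U AF ((empty | lock) & E[~ready U ~empty])]: least fixpoint, start Z0 = Sat(AF ((empty | lock) & E[~ready U ~empty])) = {Hold, Retry, Wait, Halt}, add states in Sat(empty) with every successor in Z. Already a fixed point.
Sat(A[empty U AF ((empty | lock) & E[~ready U ~empty])]) = {Hold, Retry, Wait, Halt}
Retry ∈ Sat(A[empty U AF ((empty | lock) & E[~ready U ~empty])]) = {Hold, Retry, Wait, Halt}, so the formula holds at Retry.

Yes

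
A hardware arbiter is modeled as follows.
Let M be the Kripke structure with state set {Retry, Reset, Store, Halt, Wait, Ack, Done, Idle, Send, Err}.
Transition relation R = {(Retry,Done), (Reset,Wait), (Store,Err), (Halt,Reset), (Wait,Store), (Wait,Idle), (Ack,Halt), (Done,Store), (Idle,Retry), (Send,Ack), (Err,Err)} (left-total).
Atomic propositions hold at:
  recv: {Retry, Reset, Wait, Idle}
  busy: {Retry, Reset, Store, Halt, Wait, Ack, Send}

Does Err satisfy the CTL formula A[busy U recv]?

A[busy U recv]: least fixpoint, start Z0 = Sat(recv) = {Retry, Reset, Wait, Idle}, add states in Sat(busy) with every successor in Z. Z1 = {Retry, Reset, Halt, Wait, Idle}; Z2 = {Retry, Reset, Halt, Wait, Ack, Idle}; Z3 = {Retry, Reset, Halt, Wait, Ack, Idle, Send}; fixed.
Sat(A[busy U recv]) = {Retry, Reset, Halt, Wait, Ack, Idle, Send}
Err ∉ Sat(A[busy U recv]) = {Retry, Reset, Halt, Wait, Ack, Idle, Send}, so the formula does not hold at Err.

No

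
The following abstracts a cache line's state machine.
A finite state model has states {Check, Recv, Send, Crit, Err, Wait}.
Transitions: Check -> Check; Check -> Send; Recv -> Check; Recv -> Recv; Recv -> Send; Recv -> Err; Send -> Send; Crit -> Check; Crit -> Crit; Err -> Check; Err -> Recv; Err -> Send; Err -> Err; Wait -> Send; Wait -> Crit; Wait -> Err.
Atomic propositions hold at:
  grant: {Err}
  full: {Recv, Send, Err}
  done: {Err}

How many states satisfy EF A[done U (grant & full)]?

Sat(grant & full) = {Err}
A[done U (grant & full)]: least fixpoint, start Z0 = Sat((grant & full)) = {Err}, add states in Sat(done) with every successor in Z. Already a fixed point.
Sat(A[done U (grant & full)]) = {Err}
EF A[done U (grant & full)]: least fixpoint, start Z0 = {Err}, add states with some successor in Z. Z1 = {Recv, Err, Wait}; fixed.
Sat(EF A[done U (grant & full)]) = {Recv, Err, Wait}
|Sat(EF A[done U (grant & full)])| = |{Recv, Err, Wait}| = 3.

3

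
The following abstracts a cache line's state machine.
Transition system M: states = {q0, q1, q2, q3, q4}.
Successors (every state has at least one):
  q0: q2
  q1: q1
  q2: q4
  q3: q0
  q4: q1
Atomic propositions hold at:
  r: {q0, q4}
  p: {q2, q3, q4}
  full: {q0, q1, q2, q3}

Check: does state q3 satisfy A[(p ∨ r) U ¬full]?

Sat(p ∨ r) = {q0, q2, q3, q4}
Sat(¬full) = {q4}
A[(p ∨ r) U ¬full]: least fixpoint, start Z0 = Sat(¬full) = {q4}, add states in Sat(p ∨ r) with every successor in Z. Z1 = {q2, q4}; Z2 = {q0, q2, q4}; Z3 = {q0, q2, q3, q4}; fixed.
Sat(A[(p ∨ r) U ¬full]) = {q0, q2, q3, q4}
q3 ∈ Sat(A[(p ∨ r) U ¬full]) = {q0, q2, q3, q4}, so the formula holds at q3.

Yes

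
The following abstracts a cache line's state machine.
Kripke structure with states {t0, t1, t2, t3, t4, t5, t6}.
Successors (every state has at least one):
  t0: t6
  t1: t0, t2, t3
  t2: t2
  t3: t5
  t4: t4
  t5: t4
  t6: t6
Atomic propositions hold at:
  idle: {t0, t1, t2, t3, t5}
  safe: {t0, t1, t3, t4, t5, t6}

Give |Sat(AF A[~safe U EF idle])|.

Sat(~safe) = {t2}
EF idle: least fixpoint, start Z0 = {t0, t1, t2, t3, t5}, add states with some successor in Z. Already a fixed point.
Sat(EF idle) = {t0, t1, t2, t3, t5}
A[~safe U EF idle]: least fixpoint, start Z0 = Sat(EF idle) = {t0, t1, t2, t3, t5}, add states in Sat(~safe) with every successor in Z. Already a fixed point.
Sat(A[~safe U EF idle]) = {t0, t1, t2, t3, t5}
AF A[~safe U EF idle]: least fixpoint, start Z0 = {t0, t1, t2, t3, t5}, add states with every successor in Z. Already a fixed point.
Sat(AF A[~safe U EF idle]) = {t0, t1, t2, t3, t5}
|Sat(AF A[~safe U EF idle])| = |{t0, t1, t2, t3, t5}| = 5.

5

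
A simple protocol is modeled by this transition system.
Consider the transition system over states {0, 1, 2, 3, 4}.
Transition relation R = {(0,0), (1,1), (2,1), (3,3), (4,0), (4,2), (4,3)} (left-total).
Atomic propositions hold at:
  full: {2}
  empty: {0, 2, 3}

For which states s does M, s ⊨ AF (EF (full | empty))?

Sat(full | empty) = {0, 2, 3}
EF (full | empty): least fixpoint, start Z0 = {0, 2, 3}, add states with some successor in Z. Z1 = {0, 2, 3, 4}; fixed.
Sat(EF (full | empty)) = {0, 2, 3, 4}
AF (EF (full | empty)): least fixpoint, start Z0 = {0, 2, 3, 4}, add states with every successor in Z. Already a fixed point.
Sat(AF (EF (full | empty))) = {0, 2, 3, 4}

{0, 2, 3, 4}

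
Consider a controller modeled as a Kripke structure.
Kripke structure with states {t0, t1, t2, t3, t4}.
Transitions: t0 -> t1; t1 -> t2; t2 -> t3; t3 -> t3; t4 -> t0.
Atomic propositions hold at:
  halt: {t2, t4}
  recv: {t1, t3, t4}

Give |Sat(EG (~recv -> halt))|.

3

Sat(~recv) = {t0, t2}
Sat(~recv -> halt) = {t1, t2, t3, t4}
EG (~recv -> halt): greatest fixpoint, start Z0 = {t1, t2, t3, t4}, keep only states in Sat with some successor in Z. Z1 = {t1, t2, t3}; fixed.
Sat(EG (~recv -> halt)) = {t1, t2, t3}
|Sat(EG (~recv -> halt))| = |{t1, t2, t3}| = 3.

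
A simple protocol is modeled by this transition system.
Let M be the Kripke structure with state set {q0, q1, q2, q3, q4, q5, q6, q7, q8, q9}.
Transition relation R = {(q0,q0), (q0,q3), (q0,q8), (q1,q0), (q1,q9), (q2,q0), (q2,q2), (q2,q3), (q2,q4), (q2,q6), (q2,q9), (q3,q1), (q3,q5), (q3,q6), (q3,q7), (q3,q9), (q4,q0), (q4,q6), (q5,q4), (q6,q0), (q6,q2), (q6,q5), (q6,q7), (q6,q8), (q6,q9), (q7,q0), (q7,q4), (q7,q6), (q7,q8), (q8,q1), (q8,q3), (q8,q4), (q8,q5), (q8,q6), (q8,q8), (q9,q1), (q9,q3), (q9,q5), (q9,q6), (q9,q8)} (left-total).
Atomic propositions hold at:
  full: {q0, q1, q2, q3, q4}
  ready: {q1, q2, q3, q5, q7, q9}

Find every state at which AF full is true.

{q0, q1, q2, q3, q4, q5}

AF full: least fixpoint, start Z0 = {q0, q1, q2, q3, q4}, add states with every successor in Z. Z1 = {q0, q1, q2, q3, q4, q5}; fixed.
Sat(AF full) = {q0, q1, q2, q3, q4, q5}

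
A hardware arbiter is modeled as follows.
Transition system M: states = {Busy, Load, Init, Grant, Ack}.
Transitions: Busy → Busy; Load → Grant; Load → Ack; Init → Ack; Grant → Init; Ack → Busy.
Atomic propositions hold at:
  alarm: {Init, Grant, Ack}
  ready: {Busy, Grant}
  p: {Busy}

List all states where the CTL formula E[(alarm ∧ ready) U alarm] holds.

{Init, Grant, Ack}

Sat(alarm ∧ ready) = {Grant}
E[(alarm ∧ ready) U alarm]: least fixpoint, start Z0 = Sat(alarm) = {Init, Grant, Ack}, add states in Sat(alarm ∧ ready) with some successor in Z. Already a fixed point.
Sat(E[(alarm ∧ ready) U alarm]) = {Init, Grant, Ack}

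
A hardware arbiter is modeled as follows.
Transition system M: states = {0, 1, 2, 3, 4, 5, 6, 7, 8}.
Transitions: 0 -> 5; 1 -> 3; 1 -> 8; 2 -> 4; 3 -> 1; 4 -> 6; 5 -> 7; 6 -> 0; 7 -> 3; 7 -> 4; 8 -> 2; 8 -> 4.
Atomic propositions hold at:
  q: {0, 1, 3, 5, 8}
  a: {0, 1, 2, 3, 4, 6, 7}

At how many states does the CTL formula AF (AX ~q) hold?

Sat(~q) = {2, 4, 6, 7}
Sat(AX ~q) = {s : every successor in {2, 4, 6, 7}} = {2, 4, 5, 8}
AF (AX ~q): least fixpoint, start Z0 = {2, 4, 5, 8}, add states with every successor in Z. Z1 = {0, 2, 4, 5, 8}; Z2 = {0, 2, 4, 5, 6, 8}; fixed.
Sat(AF (AX ~q)) = {0, 2, 4, 5, 6, 8}
|Sat(AF (AX ~q))| = |{0, 2, 4, 5, 6, 8}| = 6.

6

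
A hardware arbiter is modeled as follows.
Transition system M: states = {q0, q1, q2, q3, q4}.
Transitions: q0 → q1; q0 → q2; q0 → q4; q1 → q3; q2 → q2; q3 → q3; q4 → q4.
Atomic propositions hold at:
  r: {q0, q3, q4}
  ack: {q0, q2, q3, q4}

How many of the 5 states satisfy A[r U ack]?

A[r U ack]: least fixpoint, start Z0 = Sat(ack) = {q0, q2, q3, q4}, add states in Sat(r) with every successor in Z. Already a fixed point.
Sat(A[r U ack]) = {q0, q2, q3, q4}
|Sat(A[r U ack])| = |{q0, q2, q3, q4}| = 4.

4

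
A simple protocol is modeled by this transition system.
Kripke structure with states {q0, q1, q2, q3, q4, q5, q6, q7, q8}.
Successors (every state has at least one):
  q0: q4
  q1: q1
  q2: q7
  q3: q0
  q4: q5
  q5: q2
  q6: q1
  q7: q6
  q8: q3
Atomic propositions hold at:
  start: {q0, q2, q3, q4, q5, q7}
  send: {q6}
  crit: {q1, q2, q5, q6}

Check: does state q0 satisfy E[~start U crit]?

Sat(~start) = {q1, q6, q8}
E[~start U crit]: least fixpoint, start Z0 = Sat(crit) = {q1, q2, q5, q6}, add states in Sat(~start) with some successor in Z. Already a fixed point.
Sat(E[~start U crit]) = {q1, q2, q5, q6}
q0 ∉ Sat(E[~start U crit]) = {q1, q2, q5, q6}, so the formula does not hold at q0.

No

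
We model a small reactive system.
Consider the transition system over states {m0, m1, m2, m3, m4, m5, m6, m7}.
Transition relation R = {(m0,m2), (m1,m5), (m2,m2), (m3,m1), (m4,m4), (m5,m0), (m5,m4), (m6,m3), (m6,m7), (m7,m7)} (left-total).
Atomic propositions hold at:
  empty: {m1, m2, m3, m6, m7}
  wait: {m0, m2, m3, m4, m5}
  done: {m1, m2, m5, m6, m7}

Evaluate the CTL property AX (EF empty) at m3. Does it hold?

EF empty: least fixpoint, start Z0 = {m1, m2, m3, m6, m7}, add states with some successor in Z. Z1 = {m0, m1, m2, m3, m6, m7}; Z2 = {m0, m1, m2, m3, m5, m6, m7}; fixed.
Sat(EF empty) = {m0, m1, m2, m3, m5, m6, m7}
Sat(AX (EF empty)) = {s : every successor in {m0, m1, m2, m3, m5, m6, m7}} = {m0, m1, m2, m3, m6, m7}
m3 ∈ Sat(AX (EF empty)) = {m0, m1, m2, m3, m6, m7}, so the formula holds at m3.

Yes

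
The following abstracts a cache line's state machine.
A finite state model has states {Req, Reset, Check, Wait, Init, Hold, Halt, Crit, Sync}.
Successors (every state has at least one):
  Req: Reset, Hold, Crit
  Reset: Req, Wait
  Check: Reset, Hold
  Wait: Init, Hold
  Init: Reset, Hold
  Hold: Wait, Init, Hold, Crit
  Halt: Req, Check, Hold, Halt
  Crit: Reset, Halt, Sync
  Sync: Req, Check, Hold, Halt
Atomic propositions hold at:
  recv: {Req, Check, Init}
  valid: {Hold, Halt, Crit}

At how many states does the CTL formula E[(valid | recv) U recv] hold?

6

Sat(valid | recv) = {Req, Check, Init, Hold, Halt, Crit}
E[(valid | recv) U recv]: least fixpoint, start Z0 = Sat(recv) = {Req, Check, Init}, add states in Sat(valid | recv) with some successor in Z. Z1 = {Req, Check, Init, Hold, Halt}; Z2 = {Req, Check, Init, Hold, Halt, Crit}; fixed.
Sat(E[(valid | recv) U recv]) = {Req, Check, Init, Hold, Halt, Crit}
|Sat(E[(valid | recv) U recv])| = |{Req, Check, Init, Hold, Halt, Crit}| = 6.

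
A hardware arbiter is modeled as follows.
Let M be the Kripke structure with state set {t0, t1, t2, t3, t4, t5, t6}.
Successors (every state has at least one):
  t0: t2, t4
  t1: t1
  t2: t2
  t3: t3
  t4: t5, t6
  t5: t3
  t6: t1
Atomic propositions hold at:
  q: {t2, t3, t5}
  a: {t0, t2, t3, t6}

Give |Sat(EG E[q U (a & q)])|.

Sat(a & q) = {t2, t3}
E[q U (a & q)]: least fixpoint, start Z0 = Sat((a & q)) = {t2, t3}, add states in Sat(q) with some successor in Z. Z1 = {t2, t3, t5}; fixed.
Sat(E[q U (a & q)]) = {t2, t3, t5}
EG E[q U (a & q)]: greatest fixpoint, start Z0 = {t2, t3, t5}, keep only states in Sat with some successor in Z. Already a fixed point.
Sat(EG E[q U (a & q)]) = {t2, t3, t5}
|Sat(EG E[q U (a & q)])| = |{t2, t3, t5}| = 3.

3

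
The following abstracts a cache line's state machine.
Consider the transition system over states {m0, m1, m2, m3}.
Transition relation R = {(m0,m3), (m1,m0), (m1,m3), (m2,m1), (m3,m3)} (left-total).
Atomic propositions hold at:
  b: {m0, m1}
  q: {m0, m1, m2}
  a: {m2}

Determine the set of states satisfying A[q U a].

A[q U a]: least fixpoint, start Z0 = Sat(a) = {m2}, add states in Sat(q) with every successor in Z. Already a fixed point.
Sat(A[q U a]) = {m2}

{m2}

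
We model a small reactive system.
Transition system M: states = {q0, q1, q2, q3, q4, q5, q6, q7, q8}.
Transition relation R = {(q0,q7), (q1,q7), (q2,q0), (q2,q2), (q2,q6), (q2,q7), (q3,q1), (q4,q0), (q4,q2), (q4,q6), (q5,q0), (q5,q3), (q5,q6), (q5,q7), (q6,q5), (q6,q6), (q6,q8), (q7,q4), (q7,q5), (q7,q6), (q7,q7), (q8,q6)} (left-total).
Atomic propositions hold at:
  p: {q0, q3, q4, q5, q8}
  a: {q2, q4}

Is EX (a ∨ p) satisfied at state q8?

No

Sat(a ∨ p) = {q0, q2, q3, q4, q5, q8}
Sat(EX (a ∨ p)) = {s : some successor in {q0, q2, q3, q4, q5, q8}} = {q2, q4, q5, q6, q7}
q8 ∉ Sat(EX (a ∨ p)) = {q2, q4, q5, q6, q7}, so the formula does not hold at q8.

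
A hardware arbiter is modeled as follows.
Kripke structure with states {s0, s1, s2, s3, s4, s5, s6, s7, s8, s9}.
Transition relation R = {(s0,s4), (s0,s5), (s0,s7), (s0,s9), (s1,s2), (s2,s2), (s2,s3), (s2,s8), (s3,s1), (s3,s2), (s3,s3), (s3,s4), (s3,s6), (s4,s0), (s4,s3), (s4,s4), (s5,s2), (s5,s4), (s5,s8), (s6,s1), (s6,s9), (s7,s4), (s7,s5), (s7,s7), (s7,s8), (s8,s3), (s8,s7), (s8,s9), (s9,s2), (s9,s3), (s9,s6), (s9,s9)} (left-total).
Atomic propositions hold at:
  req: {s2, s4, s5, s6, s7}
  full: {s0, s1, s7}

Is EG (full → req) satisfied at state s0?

No

Sat(full → req) = {s2, s3, s4, s5, s6, s7, s8, s9}
EG (full → req): greatest fixpoint, start Z0 = {s2, s3, s4, s5, s6, s7, s8, s9}, keep only states in Sat with some successor in Z. Already a fixed point.
Sat(EG (full → req)) = {s2, s3, s4, s5, s6, s7, s8, s9}
s0 ∉ Sat(EG (full → req)) = {s2, s3, s4, s5, s6, s7, s8, s9}, so the formula does not hold at s0.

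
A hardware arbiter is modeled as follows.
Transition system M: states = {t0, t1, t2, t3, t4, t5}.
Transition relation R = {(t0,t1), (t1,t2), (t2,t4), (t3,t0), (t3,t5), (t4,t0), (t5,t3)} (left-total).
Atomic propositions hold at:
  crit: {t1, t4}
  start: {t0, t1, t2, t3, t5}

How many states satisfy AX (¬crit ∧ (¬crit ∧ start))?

4

Sat(¬crit) = {t0, t2, t3, t5}
Sat(¬crit ∧ start) = {t0, t2, t3, t5}
Sat(¬crit ∧ (¬crit ∧ start)) = {t0, t2, t3, t5}
Sat(AX (¬crit ∧ (¬crit ∧ start))) = {s : every successor in {t0, t2, t3, t5}} = {t1, t3, t4, t5}
|Sat(AX (¬crit ∧ (¬crit ∧ start)))| = |{t1, t3, t4, t5}| = 4.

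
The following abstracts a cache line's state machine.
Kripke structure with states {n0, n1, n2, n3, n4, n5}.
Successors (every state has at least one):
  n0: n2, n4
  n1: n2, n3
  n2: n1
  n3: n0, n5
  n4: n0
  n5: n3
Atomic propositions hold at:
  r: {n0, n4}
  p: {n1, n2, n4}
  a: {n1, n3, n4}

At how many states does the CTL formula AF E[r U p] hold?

E[r U p]: least fixpoint, start Z0 = Sat(p) = {n1, n2, n4}, add states in Sat(r) with some successor in Z. Z1 = {n0, n1, n2, n4}; fixed.
Sat(E[r U p]) = {n0, n1, n2, n4}
AF E[r U p]: least fixpoint, start Z0 = {n0, n1, n2, n4}, add states with every successor in Z. Already a fixed point.
Sat(AF E[r U p]) = {n0, n1, n2, n4}
|Sat(AF E[r U p])| = |{n0, n1, n2, n4}| = 4.

4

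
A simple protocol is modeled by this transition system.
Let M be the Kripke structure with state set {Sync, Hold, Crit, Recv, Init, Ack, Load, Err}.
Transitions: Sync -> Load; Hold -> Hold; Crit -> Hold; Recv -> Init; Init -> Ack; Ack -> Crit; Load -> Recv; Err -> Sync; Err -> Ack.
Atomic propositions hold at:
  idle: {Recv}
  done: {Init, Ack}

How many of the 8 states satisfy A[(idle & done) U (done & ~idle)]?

Sat(idle & done) = ∅
Sat(~idle) = {Sync, Hold, Crit, Init, Ack, Load, Err}
Sat(done & ~idle) = {Init, Ack}
A[(idle & done) U (done & ~idle)]: least fixpoint, start Z0 = Sat((done & ~idle)) = {Init, Ack}, add states in Sat(idle & done) with every successor in Z. Already a fixed point.
Sat(A[(idle & done) U (done & ~idle)]) = {Init, Ack}
|Sat(A[(idle & done) U (done & ~idle)])| = |{Init, Ack}| = 2.

2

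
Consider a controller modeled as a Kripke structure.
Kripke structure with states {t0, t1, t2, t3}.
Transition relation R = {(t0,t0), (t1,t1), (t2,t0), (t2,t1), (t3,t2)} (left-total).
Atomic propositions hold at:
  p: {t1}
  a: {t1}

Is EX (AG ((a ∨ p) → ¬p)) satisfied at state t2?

Yes

Sat(a ∨ p) = {t1}
Sat(¬p) = {t0, t2, t3}
Sat((a ∨ p) → ¬p) = {t0, t2, t3}
AG ((a ∨ p) → ¬p): greatest fixpoint, start Z0 = {t0, t2, t3}, keep only states in Sat with every successor in Z. Z1 = {t0, t3}; Z2 = {t0}; fixed.
Sat(AG ((a ∨ p) → ¬p)) = {t0}
Sat(EX (AG ((a ∨ p) → ¬p))) = {s : some successor in {t0}} = {t0, t2}
t2 ∈ Sat(EX (AG ((a ∨ p) → ¬p))) = {t0, t2}, so the formula holds at t2.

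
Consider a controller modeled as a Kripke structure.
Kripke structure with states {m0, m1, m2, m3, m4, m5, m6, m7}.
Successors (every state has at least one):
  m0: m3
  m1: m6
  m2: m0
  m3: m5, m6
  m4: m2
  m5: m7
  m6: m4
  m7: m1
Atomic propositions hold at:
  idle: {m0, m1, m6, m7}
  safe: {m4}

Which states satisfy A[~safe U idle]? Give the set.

{m0, m1, m2, m3, m5, m6, m7}

Sat(~safe) = {m0, m1, m2, m3, m5, m6, m7}
A[~safe U idle]: least fixpoint, start Z0 = Sat(idle) = {m0, m1, m6, m7}, add states in Sat(~safe) with every successor in Z. Z1 = {m0, m1, m2, m5, m6, m7}; Z2 = {m0, m1, m2, m3, m5, m6, m7}; fixed.
Sat(A[~safe U idle]) = {m0, m1, m2, m3, m5, m6, m7}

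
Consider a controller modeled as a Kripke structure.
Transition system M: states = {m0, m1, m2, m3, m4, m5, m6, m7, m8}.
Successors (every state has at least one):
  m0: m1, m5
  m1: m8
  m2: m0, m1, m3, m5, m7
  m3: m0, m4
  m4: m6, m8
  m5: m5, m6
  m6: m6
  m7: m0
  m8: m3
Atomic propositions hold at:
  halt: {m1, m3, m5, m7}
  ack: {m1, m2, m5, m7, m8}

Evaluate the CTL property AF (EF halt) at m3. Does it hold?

EF halt: least fixpoint, start Z0 = {m1, m3, m5, m7}, add states with some successor in Z. Z1 = {m0, m1, m2, m3, m5, m7, m8}; Z2 = {m0, m1, m2, m3, m4, m5, m7, m8}; fixed.
Sat(EF halt) = {m0, m1, m2, m3, m4, m5, m7, m8}
AF (EF halt): least fixpoint, start Z0 = {m0, m1, m2, m3, m4, m5, m7, m8}, add states with every successor in Z. Already a fixed point.
Sat(AF (EF halt)) = {m0, m1, m2, m3, m4, m5, m7, m8}
m3 ∈ Sat(AF (EF halt)) = {m0, m1, m2, m3, m4, m5, m7, m8}, so the formula holds at m3.

Yes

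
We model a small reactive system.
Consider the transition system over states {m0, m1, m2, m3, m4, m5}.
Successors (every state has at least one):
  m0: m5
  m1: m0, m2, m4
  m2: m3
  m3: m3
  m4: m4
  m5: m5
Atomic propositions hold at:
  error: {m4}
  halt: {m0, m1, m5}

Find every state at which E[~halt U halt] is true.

Sat(~halt) = {m2, m3, m4}
E[~halt U halt]: least fixpoint, start Z0 = Sat(halt) = {m0, m1, m5}, add states in Sat(~halt) with some successor in Z. Already a fixed point.
Sat(E[~halt U halt]) = {m0, m1, m5}

{m0, m1, m5}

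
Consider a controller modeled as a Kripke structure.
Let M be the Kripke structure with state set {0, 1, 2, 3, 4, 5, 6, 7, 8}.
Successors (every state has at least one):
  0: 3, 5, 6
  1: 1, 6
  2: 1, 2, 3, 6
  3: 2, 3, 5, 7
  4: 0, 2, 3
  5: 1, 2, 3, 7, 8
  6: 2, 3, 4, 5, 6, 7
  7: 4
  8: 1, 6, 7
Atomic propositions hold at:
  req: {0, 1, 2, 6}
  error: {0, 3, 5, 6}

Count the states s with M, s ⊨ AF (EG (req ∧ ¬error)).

Sat(¬error) = {1, 2, 4, 7, 8}
Sat(req ∧ ¬error) = {1, 2}
EG (req ∧ ¬error): greatest fixpoint, start Z0 = {1, 2}, keep only states in Sat with some successor in Z. Already a fixed point.
Sat(EG (req ∧ ¬error)) = {1, 2}
AF (EG (req ∧ ¬error)): least fixpoint, start Z0 = {1, 2}, add states with every successor in Z. Already a fixed point.
Sat(AF (EG (req ∧ ¬error))) = {1, 2}
|Sat(AF (EG (req ∧ ¬error)))| = |{1, 2}| = 2.

2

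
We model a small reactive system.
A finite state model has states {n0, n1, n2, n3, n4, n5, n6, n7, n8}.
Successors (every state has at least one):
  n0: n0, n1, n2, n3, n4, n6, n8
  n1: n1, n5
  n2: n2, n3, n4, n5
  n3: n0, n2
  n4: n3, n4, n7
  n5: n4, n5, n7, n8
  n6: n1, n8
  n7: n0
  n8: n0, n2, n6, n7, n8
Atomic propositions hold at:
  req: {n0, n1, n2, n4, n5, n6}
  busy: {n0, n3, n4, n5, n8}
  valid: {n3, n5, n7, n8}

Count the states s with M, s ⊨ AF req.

AF req: least fixpoint, start Z0 = {n0, n1, n2, n4, n5, n6}, add states with every successor in Z. Z1 = {n0, n1, n2, n3, n4, n5, n6, n7}; fixed.
Sat(AF req) = {n0, n1, n2, n3, n4, n5, n6, n7}
|Sat(AF req)| = |{n0, n1, n2, n3, n4, n5, n6, n7}| = 8.

8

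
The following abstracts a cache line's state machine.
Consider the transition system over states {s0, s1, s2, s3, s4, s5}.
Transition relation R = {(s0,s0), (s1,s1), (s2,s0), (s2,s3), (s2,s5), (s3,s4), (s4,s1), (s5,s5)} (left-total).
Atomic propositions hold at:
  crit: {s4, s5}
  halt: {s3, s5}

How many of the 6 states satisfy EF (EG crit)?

EG crit: greatest fixpoint, start Z0 = {s4, s5}, keep only states in Sat with some successor in Z. Z1 = {s5}; fixed.
Sat(EG crit) = {s5}
EF (EG crit): least fixpoint, start Z0 = {s5}, add states with some successor in Z. Z1 = {s2, s5}; fixed.
Sat(EF (EG crit)) = {s2, s5}
|Sat(EF (EG crit))| = |{s2, s5}| = 2.

2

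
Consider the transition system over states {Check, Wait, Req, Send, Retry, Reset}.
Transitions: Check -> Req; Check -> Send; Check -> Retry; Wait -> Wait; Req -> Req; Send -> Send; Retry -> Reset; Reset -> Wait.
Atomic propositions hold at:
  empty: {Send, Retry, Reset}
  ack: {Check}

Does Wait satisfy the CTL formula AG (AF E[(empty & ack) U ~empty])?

Sat(empty & ack) = ∅
Sat(~empty) = {Check, Wait, Req}
E[(empty & ack) U ~empty]: least fixpoint, start Z0 = Sat(~empty) = {Check, Wait, Req}, add states in Sat(empty & ack) with some successor in Z. Already a fixed point.
Sat(E[(empty & ack) U ~empty]) = {Check, Wait, Req}
AF E[(empty & ack) U ~empty]: least fixpoint, start Z0 = {Check, Wait, Req}, add states with every successor in Z. Z1 = {Check, Wait, Req, Reset}; Z2 = {Check, Wait, Req, Retry, Reset}; fixed.
Sat(AF E[(empty & ack) U ~empty]) = {Check, Wait, Req, Retry, Reset}
AG (AF E[(empty & ack) U ~empty]): greatest fixpoint, start Z0 = {Check, Wait, Req, Retry, Reset}, keep only states in Sat with every successor in Z. Z1 = {Wait, Req, Retry, Reset}; fixed.
Sat(AG (AF E[(empty & ack) U ~empty])) = {Wait, Req, Retry, Reset}
Wait ∈ Sat(AG (AF E[(empty & ack) U ~empty])) = {Wait, Req, Retry, Reset}, so the formula holds at Wait.

Yes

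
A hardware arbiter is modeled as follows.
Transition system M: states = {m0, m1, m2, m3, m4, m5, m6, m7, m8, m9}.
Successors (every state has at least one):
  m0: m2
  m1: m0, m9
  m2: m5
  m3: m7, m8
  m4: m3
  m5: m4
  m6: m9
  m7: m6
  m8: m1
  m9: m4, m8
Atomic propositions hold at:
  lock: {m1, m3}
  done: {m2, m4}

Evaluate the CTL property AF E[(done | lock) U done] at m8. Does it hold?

Sat(done | lock) = {m1, m2, m3, m4}
E[(done | lock) U done]: least fixpoint, start Z0 = Sat(done) = {m2, m4}, add states in Sat(done | lock) with some successor in Z. Already a fixed point.
Sat(E[(done | lock) U done]) = {m2, m4}
AF E[(done | lock) U done]: least fixpoint, start Z0 = {m2, m4}, add states with every successor in Z. Z1 = {m0, m2, m4, m5}; fixed.
Sat(AF E[(done | lock) U done]) = {m0, m2, m4, m5}
m8 ∉ Sat(AF E[(done | lock) U done]) = {m0, m2, m4, m5}, so the formula does not hold at m8.

No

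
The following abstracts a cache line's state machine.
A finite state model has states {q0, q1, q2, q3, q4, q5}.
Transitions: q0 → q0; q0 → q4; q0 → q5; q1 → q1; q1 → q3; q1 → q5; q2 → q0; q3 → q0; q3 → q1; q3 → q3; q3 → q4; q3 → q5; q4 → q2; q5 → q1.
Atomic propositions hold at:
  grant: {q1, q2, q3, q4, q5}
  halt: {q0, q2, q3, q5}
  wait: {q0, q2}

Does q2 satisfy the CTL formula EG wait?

EG wait: greatest fixpoint, start Z0 = {q0, q2}, keep only states in Sat with some successor in Z. Already a fixed point.
Sat(EG wait) = {q0, q2}
q2 ∈ Sat(EG wait) = {q0, q2}, so the formula holds at q2.

Yes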